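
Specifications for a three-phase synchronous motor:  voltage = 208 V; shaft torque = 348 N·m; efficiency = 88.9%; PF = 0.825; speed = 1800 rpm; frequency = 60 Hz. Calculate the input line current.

248 A

ω = 2π×1800/60 = 188.5 rad/s; P_out = τω = 348 × 188.5 = 65598 W
P_in = P_out / η = 65598 / 0.889 = 73789 W
I_L = P_in / (√3·V_L·cosφ) = 73789 / (1.732 × 208 × 0.825) = 248 A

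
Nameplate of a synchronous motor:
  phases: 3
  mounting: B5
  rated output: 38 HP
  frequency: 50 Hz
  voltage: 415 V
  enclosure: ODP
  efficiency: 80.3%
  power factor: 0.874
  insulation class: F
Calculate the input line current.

56.2 A

P_out = 38 × 746 = 28348 W
P_in = P_out / η = 28348 / 0.803 = 35303 W
I_L = P_in / (√3·V_L·cosφ) = 35303 / (1.732 × 415 × 0.874) = 56.2 A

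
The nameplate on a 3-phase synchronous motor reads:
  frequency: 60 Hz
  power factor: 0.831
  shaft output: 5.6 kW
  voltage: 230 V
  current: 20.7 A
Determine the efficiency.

81.7 %

P_out = 5.6 kW = 5600 W
P_in = √3·V_L·I_L·cosφ = 1.732 × 230 × 20.7 × 0.831 = 6852 W
η = P_out / P_in = 5600 / 6852 = 0.817 = 81.7%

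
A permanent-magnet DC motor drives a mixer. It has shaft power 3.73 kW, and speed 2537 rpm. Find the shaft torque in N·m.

14 N·m

ω = 2π × 2537/60 = 265.7 rad/s
τ = P/ω = 3730/265.7 = 14 N·m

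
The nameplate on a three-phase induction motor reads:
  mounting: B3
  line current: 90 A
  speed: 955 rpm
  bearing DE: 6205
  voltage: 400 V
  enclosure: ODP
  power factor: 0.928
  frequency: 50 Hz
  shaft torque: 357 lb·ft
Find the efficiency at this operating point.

83.7 %

τ = 357 lb·ft × 1.356 = 484.1 N·m
ω = 2π × 955/60 = 100 rad/s; P_out = τω = 484.1 × 100 = 48410 W
P_in = √3·V_L·I_L·cosφ = 1.732 × 400 × 90 × 0.928 = 57863 W
η = P_out / P_in = 48410 / 57863 = 0.837 = 83.7%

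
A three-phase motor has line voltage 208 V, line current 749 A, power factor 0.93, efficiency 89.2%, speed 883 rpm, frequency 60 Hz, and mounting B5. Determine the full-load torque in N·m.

P_in = √3·V·I·cosφ = 1.732 × 208 × 749 × 0.93 = 250944 W
P_out = η·P_in = 0.892 × 250944 = 223842 W
n = 883 rpm
ω = 2π×883/60 = 92.47 rad/s
τ = P_out/ω = 223842/92.47 = 2420 N·m

2420 N·m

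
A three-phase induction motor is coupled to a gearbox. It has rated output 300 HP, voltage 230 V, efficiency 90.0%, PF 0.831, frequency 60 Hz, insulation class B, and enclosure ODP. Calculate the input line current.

P_out = 300 × 746 = 223800 W
P_in = P_out / η = 223800 / 0.900 = 248667 W
I_L = P_in / (√3·V_L·cosφ) = 248667 / (1.732 × 230 × 0.831) = 751 A

751 A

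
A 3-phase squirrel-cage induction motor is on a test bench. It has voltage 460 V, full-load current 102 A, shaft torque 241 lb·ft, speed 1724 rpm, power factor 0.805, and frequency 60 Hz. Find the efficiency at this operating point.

90.2 %

τ = 241 lb·ft × 1.356 = 326.8 N·m
ω = 2π × 1724/60 = 180.5 rad/s; P_out = τω = 326.8 × 180.5 = 58987 W
P_in = √3·V_L·I_L·cosφ = 1.732 × 460 × 102 × 0.805 = 65419 W
η = P_out / P_in = 58987 / 65419 = 0.902 = 90.2%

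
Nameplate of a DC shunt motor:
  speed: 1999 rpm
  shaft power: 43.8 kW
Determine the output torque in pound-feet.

ω = 2π × 1999/60 = 209.3 rad/s
τ = P/ω = 43800/209.3 = 209.3 N·m
In lb·ft: 209.3/1.356 = 154 lb·ft

154 lb·ft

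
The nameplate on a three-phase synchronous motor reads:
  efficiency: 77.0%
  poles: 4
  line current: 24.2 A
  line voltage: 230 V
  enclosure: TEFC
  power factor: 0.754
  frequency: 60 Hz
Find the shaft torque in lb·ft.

21.9 lb·ft

P_in = √3·V·I·cosφ = 1.732 × 230 × 24.2 × 0.754 = 7269 W
P_out = η·P_in = 0.77 × 7269 = 5597 W
n = n_s = 120×60/4 = 1800 rpm (synchronous)
ω = 2π×1800/60 = 188.5 rad/s
τ = P_out/ω = 5597/188.5 = 29.69 N·m
In lb·ft: 29.69/1.356 = 21.9 lb·ft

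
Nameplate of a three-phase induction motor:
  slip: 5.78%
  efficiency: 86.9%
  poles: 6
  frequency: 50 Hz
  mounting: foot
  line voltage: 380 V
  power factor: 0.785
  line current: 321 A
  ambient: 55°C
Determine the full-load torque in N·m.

P_in = √3·V·I·cosφ = 1.732 × 380 × 321 × 0.785 = 165846 W
P_out = η·P_in = 0.869 × 165846 = 144120 W
n_s = 120×50/6 = 1000 rpm; n = 1000×(1−0.0578) = 942 rpm
ω = 2π×942/60 = 98.65 rad/s
τ = P_out/ω = 144120/98.65 = 1460 N·m

1460 N·m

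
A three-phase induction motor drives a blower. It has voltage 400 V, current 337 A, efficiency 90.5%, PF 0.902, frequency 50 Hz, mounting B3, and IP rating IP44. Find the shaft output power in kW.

191 kW

P_in = √3·V·I·cosφ = 1.732 × 400 × 337 × 0.902 = 210593 W
P_out = η·P_in = 0.905 × 210593 = 190587 W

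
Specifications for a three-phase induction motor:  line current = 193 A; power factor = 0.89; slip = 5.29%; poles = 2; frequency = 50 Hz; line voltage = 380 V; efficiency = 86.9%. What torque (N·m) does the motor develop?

330 N·m

P_in = √3·V·I·cosφ = 1.732 × 380 × 193 × 0.89 = 113052 W
P_out = η·P_in = 0.869 × 113052 = 98242 W
n_s = 120×50/2 = 3000 rpm; n = 3000×(1−0.0529) = 2841 rpm
ω = 2π×2841/60 = 297.5 rad/s
τ = P_out/ω = 98242/297.5 = 330 N·m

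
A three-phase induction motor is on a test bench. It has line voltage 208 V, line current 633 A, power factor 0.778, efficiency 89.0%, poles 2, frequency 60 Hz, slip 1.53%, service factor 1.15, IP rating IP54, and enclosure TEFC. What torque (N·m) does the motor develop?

P_in = √3·V·I·cosφ = 1.732 × 208 × 633 × 0.778 = 177417 W
P_out = η·P_in = 0.89 × 177417 = 157901 W
n_s = 120×60/2 = 3600 rpm; n = 3600×(1−0.0153) = 3545 rpm
ω = 2π×3545/60 = 371.2 rad/s
τ = P_out/ω = 157901/371.2 = 425 N·m

425 N·m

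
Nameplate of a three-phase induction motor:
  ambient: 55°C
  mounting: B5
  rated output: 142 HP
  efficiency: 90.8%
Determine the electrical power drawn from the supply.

117 kW

P_out = 142 × 746 = 105932 W
P_in = P_out/η = 105932/0.908 = 116665 W = 117 kW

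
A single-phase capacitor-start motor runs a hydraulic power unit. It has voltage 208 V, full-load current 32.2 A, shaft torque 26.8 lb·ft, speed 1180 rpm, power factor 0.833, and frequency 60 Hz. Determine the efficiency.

τ = 26.8 lb·ft × 1.356 = 36.34 N·m
ω = 2π × 1180/60 = 123.6 rad/s; P_out = τω = 36.34 × 123.6 = 4492 W
P_in = V·I·cosφ = 208 × 32.2 × 0.833 = 5579 W
η = P_out / P_in = 4492 / 5579 = 0.805 = 80.5%

80.5 %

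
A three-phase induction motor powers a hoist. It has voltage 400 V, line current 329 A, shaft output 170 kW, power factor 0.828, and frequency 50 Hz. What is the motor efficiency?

P_out = 170 kW = 170000 W
P_in = √3·V_L·I_L·cosφ = 1.732 × 400 × 329 × 0.828 = 188727 W
η = P_out / P_in = 170000 / 188727 = 0.901 = 90.1%

90.1 %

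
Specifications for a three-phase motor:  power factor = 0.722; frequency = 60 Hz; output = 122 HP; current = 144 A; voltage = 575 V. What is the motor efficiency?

P_out = 122 × 746 = 91012 W
P_in = √3·V_L·I_L·cosφ = 1.732 × 575 × 144 × 0.722 = 103542 W
η = P_out / P_in = 91012 / 103542 = 0.879 = 87.9%

87.9 %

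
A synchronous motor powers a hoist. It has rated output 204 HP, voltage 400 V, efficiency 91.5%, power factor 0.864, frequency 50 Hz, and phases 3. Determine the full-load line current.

P_out = 204 × 746 = 152184 W
P_in = P_out / η = 152184 / 0.915 = 166321 W
I_L = P_in / (√3·V_L·cosφ) = 166321 / (1.732 × 400 × 0.864) = 278 A

278 A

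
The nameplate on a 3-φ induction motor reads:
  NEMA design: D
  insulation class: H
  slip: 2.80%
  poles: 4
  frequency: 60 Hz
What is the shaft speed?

1750 rpm

n_s = 120f/p = 120×60/4 = 1800 rpm
n = n_s(1 − s) = 1800 × (1 − 0.028) = 1750 rpm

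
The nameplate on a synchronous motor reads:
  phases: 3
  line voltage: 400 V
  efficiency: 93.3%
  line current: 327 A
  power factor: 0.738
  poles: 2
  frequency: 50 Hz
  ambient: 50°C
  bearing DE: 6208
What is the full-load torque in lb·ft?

366 lb·ft

P_in = √3·V·I·cosφ = 1.732 × 400 × 327 × 0.738 = 167191 W
P_out = η·P_in = 0.933 × 167191 = 155989 W
n = n_s = 120×50/2 = 3000 rpm (synchronous)
ω = 2π×3000/60 = 314.2 rad/s
τ = P_out/ω = 155989/314.2 = 496.5 N·m
In lb·ft: 496.5/1.356 = 366 lb·ft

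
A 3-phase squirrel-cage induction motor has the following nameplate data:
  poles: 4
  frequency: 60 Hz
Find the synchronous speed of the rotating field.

1800 rpm

n_s = 120f/p = 120×60/4 = 1800 rpm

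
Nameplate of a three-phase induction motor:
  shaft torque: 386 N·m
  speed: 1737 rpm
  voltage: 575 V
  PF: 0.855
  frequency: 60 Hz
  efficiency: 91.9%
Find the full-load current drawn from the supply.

ω = 2π×1737/60 = 181.9 rad/s; P_out = τω = 386 × 181.9 = 70213 W
P_in = P_out / η = 70213 / 0.919 = 76402 W
I_L = P_in / (√3·V_L·cosφ) = 76402 / (1.732 × 575 × 0.855) = 89.7 A

89.7 A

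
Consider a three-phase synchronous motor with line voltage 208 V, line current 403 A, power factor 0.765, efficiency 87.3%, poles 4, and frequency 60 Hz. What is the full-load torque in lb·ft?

379 lb·ft

P_in = √3·V·I·cosφ = 1.732 × 208 × 403 × 0.765 = 111065 W
P_out = η·P_in = 0.873 × 111065 = 96960 W
n = n_s = 120×60/4 = 1800 rpm (synchronous)
ω = 2π×1800/60 = 188.5 rad/s
τ = P_out/ω = 96960/188.5 = 514.4 N·m
In lb·ft: 514.4/1.356 = 379 lb·ft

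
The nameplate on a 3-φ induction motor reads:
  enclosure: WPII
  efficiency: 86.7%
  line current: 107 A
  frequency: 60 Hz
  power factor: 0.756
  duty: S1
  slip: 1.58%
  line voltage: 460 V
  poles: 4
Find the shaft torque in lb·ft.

P_in = √3·V·I·cosφ = 1.732 × 460 × 107 × 0.756 = 64448 W
P_out = η·P_in = 0.867 × 64448 = 55876 W
n_s = 120×60/4 = 1800 rpm; n = 1800×(1−0.0158) = 1772 rpm
ω = 2π×1772/60 = 185.6 rad/s
τ = P_out/ω = 55876/185.6 = 301.1 N·m
In lb·ft: 301.1/1.356 = 222 lb·ft

222 lb·ft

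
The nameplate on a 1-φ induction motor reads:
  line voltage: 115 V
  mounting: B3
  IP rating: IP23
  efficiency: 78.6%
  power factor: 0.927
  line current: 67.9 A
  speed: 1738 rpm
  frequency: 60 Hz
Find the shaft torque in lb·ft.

23.1 lb·ft

P_in = V·I·cosφ = 115 × 67.9 × 0.927 = 7238 W
P_out = η·P_in = 0.786 × 7238 = 5689 W
n = 1738 rpm
ω = 2π×1738/60 = 182 rad/s
τ = P_out/ω = 5689/182 = 31.26 N·m
In lb·ft: 31.26/1.356 = 23.1 lb·ft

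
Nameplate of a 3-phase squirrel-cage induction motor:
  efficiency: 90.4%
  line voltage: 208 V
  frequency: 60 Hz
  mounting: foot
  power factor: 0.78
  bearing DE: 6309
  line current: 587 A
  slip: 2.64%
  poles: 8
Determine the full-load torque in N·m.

1630 N·m

P_in = √3·V·I·cosφ = 1.732 × 208 × 587 × 0.78 = 164947 W
P_out = η·P_in = 0.904 × 164947 = 149112 W
n_s = 120×60/8 = 900 rpm; n = 900×(1−0.0264) = 876 rpm
ω = 2π×876/60 = 91.73 rad/s
τ = P_out/ω = 149112/91.73 = 1630 N·m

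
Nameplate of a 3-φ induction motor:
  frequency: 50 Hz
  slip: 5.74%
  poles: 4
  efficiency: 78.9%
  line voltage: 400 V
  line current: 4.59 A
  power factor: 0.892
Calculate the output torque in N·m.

15.1 N·m

P_in = √3·V·I·cosφ = 1.732 × 400 × 4.59 × 0.892 = 2837 W
P_out = η·P_in = 0.789 × 2837 = 2238 W
n_s = 120×50/4 = 1500 rpm; n = 1500×(1−0.0574) = 1414 rpm
ω = 2π×1414/60 = 148.1 rad/s
τ = P_out/ω = 2238/148.1 = 15.1 N·m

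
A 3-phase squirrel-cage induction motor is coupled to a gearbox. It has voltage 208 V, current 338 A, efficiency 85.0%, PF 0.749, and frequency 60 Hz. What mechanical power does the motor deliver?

77.5 kW

P_in = √3·V·I·cosφ = 1.732 × 208 × 338 × 0.749 = 91203 W
P_out = η·P_in = 0.85 × 91203 = 77523 W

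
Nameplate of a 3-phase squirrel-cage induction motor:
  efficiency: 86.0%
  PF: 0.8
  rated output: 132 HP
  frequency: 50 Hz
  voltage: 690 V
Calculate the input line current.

120 A

P_out = 132 × 746 = 98472 W
P_in = P_out / η = 98472 / 0.860 = 114502 W
I_L = P_in / (√3·V_L·cosφ) = 114502 / (1.732 × 690 × 0.8) = 120 A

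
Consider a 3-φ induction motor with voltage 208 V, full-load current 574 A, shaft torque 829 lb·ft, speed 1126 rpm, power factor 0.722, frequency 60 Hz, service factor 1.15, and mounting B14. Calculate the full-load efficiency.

88.8 %

τ = 829 lb·ft × 1.356 = 1124 N·m
ω = 2π × 1126/60 = 117.9 rad/s; P_out = τω = 1124 × 117.9 = 132520 W
P_in = √3·V_L·I_L·cosφ = 1.732 × 208 × 574 × 0.722 = 149300 W
η = P_out / P_in = 132520 / 149300 = 0.888 = 88.8%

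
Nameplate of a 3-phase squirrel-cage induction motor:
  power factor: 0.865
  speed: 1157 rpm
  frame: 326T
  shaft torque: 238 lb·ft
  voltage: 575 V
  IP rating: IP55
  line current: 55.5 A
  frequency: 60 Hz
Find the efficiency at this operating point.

81.8 %

τ = 238 lb·ft × 1.356 = 322.7 N·m
ω = 2π × 1157/60 = 121.2 rad/s; P_out = τω = 322.7 × 121.2 = 39111 W
P_in = √3·V_L·I_L·cosφ = 1.732 × 575 × 55.5 × 0.865 = 47811 W
η = P_out / P_in = 39111 / 47811 = 0.818 = 81.8%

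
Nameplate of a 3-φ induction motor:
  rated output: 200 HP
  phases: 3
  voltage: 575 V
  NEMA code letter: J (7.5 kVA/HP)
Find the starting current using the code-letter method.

S_LR = 7.5 × 200 = 1500 kVA
I_LR = S_LR/(√3·V_L) = 1500000/(1.732×575) = 1510 A

1510 A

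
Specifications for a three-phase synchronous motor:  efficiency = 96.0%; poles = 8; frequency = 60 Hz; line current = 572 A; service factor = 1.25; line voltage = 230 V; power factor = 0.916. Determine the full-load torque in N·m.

2130 N·m

P_in = √3·V·I·cosφ = 1.732 × 230 × 572 × 0.916 = 208722 W
P_out = η·P_in = 0.96 × 208722 = 200373 W
n = n_s = 120×60/8 = 900 rpm (synchronous)
ω = 2π×900/60 = 94.25 rad/s
τ = P_out/ω = 200373/94.25 = 2130 N·m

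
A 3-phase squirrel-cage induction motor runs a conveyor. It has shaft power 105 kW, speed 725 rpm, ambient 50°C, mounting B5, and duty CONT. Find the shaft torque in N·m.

ω = 2π × 725/60 = 75.92 rad/s
τ = P/ω = 105000/75.92 = 1380 N·m

1380 N·m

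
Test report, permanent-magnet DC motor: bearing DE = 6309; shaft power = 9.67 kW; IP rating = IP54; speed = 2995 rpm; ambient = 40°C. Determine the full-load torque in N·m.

ω = 2π × 2995/60 = 313.6 rad/s
τ = P/ω = 9670/313.6 = 30.8 N·m

30.8 N·m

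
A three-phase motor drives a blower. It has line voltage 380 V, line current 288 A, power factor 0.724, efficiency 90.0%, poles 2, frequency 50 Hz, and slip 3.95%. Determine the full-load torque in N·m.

409 N·m

P_in = √3·V·I·cosφ = 1.732 × 380 × 288 × 0.724 = 137234 W
P_out = η·P_in = 0.9 × 137234 = 123511 W
n_s = 120×50/2 = 3000 rpm; n = 3000×(1−0.0395) = 2882 rpm
ω = 2π×2882/60 = 301.8 rad/s
τ = P_out/ω = 123511/301.8 = 409 N·m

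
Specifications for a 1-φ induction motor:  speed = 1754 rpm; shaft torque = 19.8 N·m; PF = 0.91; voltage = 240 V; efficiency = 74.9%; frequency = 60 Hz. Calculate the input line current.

22.2 A

ω = 2π×1754/60 = 183.7 rad/s; P_out = τω = 19.8 × 183.7 = 3637 W
P_in = P_out / η = 3637 / 0.749 = 4856 W
I = P_in / (V·cosφ) = 4856 / (240 × 0.91) = 22.2 A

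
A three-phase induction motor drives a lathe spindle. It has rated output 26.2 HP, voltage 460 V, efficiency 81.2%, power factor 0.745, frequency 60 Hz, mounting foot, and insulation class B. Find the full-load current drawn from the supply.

40.6 A

P_out = 26.2 × 746 = 19545 W
P_in = P_out / η = 19545 / 0.812 = 24070 W
I_L = P_in / (√3·V_L·cosφ) = 24070 / (1.732 × 460 × 0.745) = 40.6 A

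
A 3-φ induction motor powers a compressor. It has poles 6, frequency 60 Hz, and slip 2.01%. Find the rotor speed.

n_s = 120f/p = 120×60/6 = 1200 rpm
n = n_s(1 − s) = 1200 × (1 − 0.0201) = 1176 rpm

1176 rpm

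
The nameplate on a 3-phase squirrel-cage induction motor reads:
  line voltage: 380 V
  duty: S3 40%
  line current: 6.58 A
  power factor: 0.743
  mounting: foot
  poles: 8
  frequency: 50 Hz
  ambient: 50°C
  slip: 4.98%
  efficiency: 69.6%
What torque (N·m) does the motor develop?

30 N·m

P_in = √3·V·I·cosφ = 1.732 × 380 × 6.58 × 0.743 = 3218 W
P_out = η·P_in = 0.696 × 3218 = 2240 W
n_s = 120×50/8 = 750 rpm; n = 750×(1−0.0498) = 713 rpm
ω = 2π×713/60 = 74.67 rad/s
τ = P_out/ω = 2240/74.67 = 30 N·m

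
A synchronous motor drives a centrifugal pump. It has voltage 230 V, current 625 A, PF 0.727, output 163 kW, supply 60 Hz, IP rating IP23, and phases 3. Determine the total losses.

P_in = √3·V·I·cosφ = 1.732×230×625×0.727 = 181005 W
P_out = 163000 W
Losses = P_in − P_out = 181005 − 163000 = 18005 W

18000 W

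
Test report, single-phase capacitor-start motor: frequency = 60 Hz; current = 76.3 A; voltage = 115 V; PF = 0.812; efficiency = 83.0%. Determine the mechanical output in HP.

7.93 HP

P_in = V·I·cosφ = 115 × 76.3 × 0.812 = 7125 W
P_out = η·P_in = 0.83 × 7125 = 5914 W
= 5914/746 = 7.93 HP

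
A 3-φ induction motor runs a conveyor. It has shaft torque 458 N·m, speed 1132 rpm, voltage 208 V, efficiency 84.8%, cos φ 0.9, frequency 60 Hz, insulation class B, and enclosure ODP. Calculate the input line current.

197 A

ω = 2π×1132/60 = 118.5 rad/s; P_out = τω = 458 × 118.5 = 54273 W
P_in = P_out / η = 54273 / 0.848 = 64001 W
I_L = P_in / (√3·V_L·cosφ) = 64001 / (1.732 × 208 × 0.9) = 197 A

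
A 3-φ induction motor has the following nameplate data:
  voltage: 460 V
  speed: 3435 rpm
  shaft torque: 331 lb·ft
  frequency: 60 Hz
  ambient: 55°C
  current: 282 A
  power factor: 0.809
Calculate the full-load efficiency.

τ = 331 lb·ft × 1.356 = 448.8 N·m
ω = 2π × 3435/60 = 359.7 rad/s; P_out = τω = 448.8 × 359.7 = 161433 W
P_in = √3·V_L·I_L·cosφ = 1.732 × 460 × 282 × 0.809 = 181762 W
η = P_out / P_in = 161433 / 181762 = 0.888 = 88.8%

88.8 %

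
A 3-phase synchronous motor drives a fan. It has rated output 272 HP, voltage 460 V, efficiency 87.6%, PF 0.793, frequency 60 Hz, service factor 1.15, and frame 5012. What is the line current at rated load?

P_out = 272 × 746 = 202912 W
P_in = P_out / η = 202912 / 0.876 = 231635 W
I_L = P_in / (√3·V_L·cosφ) = 231635 / (1.732 × 460 × 0.793) = 367 A

367 A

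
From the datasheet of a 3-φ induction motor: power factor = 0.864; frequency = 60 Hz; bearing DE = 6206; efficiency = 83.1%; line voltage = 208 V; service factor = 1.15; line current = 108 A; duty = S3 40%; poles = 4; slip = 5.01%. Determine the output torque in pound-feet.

P_in = √3·V·I·cosφ = 1.732 × 208 × 108 × 0.864 = 33616 W
P_out = η·P_in = 0.831 × 33616 = 27935 W
n_s = 120×60/4 = 1800 rpm; n = 1800×(1−0.0501) = 1710 rpm
ω = 2π×1710/60 = 179.1 rad/s
τ = P_out/ω = 27935/179.1 = 156 N·m
In lb·ft: 156/1.356 = 115 lb·ft

115 lb·ft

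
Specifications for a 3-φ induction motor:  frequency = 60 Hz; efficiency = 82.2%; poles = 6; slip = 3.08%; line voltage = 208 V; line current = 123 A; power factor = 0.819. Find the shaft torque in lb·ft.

181 lb·ft

P_in = √3·V·I·cosφ = 1.732 × 208 × 123 × 0.819 = 36291 W
P_out = η·P_in = 0.822 × 36291 = 29831 W
n_s = 120×60/6 = 1200 rpm; n = 1200×(1−0.0308) = 1163 rpm
ω = 2π×1163/60 = 121.8 rad/s
τ = P_out/ω = 29831/121.8 = 244.9 N·m
In lb·ft: 244.9/1.356 = 181 lb·ft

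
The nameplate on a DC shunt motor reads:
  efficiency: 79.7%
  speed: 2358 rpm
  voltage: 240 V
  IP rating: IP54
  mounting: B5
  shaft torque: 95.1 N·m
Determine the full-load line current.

ω = 2π×2358/60 = 246.9 rad/s; P_out = τω = 95.1 × 246.9 = 23480 W
P_in = P_out / η = 23480 / 0.797 = 29460 W
I = P_in / V = 29460 / 240 = 123 A

123 A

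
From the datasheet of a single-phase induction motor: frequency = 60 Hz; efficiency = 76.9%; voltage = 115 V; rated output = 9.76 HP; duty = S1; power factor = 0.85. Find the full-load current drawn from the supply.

P_out = 9.76 × 746 = 7281 W
P_in = P_out / η = 7281 / 0.769 = 9468 W
I = P_in / (V·cosφ) = 9468 / (115 × 0.85) = 96.9 A

96.9 A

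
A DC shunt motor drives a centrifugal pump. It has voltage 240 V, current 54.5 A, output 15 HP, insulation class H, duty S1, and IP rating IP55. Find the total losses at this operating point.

1.89 kW

P_in = V·I = 240×54.5 = 13080 W
P_out = 15×746 = 11190 W
Losses = P_in − P_out = 13080 − 11190 = 1890 W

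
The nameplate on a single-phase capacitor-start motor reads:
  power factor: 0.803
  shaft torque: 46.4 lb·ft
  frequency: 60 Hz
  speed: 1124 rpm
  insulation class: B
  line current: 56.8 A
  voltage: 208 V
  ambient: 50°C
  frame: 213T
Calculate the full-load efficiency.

78.1 %

τ = 46.4 lb·ft × 1.356 = 62.92 N·m
ω = 2π × 1124/60 = 117.7 rad/s; P_out = τω = 62.92 × 117.7 = 7406 W
P_in = V·I·cosφ = 208 × 56.8 × 0.803 = 9487 W
η = P_out / P_in = 7406 / 9487 = 0.781 = 78.1%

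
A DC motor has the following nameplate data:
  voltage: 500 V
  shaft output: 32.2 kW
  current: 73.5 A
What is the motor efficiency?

87.6 %

P_out = 32.2 kW = 32200 W
P_in = V·I = 500 × 73.5 = 36750 W
η = P_out / P_in = 32200 / 36750 = 0.876 = 87.6%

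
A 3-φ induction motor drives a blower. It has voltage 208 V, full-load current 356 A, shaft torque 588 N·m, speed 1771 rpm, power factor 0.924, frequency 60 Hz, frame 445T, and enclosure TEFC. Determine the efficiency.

ω = 2π × 1771/60 = 185.5 rad/s; P_out = τω = 588 × 185.5 = 109074 W
P_in = √3·V_L·I_L·cosφ = 1.732 × 208 × 356 × 0.924 = 118504 W
η = P_out / P_in = 109074 / 118504 = 0.920 = 92.0%

92.0 %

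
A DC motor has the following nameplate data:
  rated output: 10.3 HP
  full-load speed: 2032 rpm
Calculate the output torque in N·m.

P_out = 10.3 × 746 = 7684 W
ω = 2π × 2032/60 = 212.8 rad/s
τ = P_out/ω = 7684/212.8 = 36.1 N·m

36.1 N·m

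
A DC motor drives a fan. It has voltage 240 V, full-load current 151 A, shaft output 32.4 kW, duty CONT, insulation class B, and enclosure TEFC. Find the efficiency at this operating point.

P_out = 32.4 kW = 32400 W
P_in = V·I = 240 × 151 = 36240 W
η = P_out / P_in = 32400 / 36240 = 0.894 = 89.4%

89.4 %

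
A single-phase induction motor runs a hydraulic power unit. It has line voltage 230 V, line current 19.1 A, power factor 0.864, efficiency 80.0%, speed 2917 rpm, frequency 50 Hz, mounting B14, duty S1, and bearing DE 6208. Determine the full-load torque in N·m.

P_in = V·I·cosφ = 230 × 19.1 × 0.864 = 3796 W
P_out = η·P_in = 0.8 × 3796 = 3037 W
n = 2917 rpm
ω = 2π×2917/60 = 305.5 rad/s
τ = P_out/ω = 3037/305.5 = 9.94 N·m

9.94 N·m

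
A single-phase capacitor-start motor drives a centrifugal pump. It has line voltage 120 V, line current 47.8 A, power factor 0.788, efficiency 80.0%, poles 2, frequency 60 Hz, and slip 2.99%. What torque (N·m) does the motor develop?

9.89 N·m

P_in = V·I·cosφ = 120 × 47.8 × 0.788 = 4520 W
P_out = η·P_in = 0.8 × 4520 = 3616 W
n_s = 120×60/2 = 3600 rpm; n = 3600×(1−0.0299) = 3492 rpm
ω = 2π×3492/60 = 365.7 rad/s
τ = P_out/ω = 3616/365.7 = 9.89 N·m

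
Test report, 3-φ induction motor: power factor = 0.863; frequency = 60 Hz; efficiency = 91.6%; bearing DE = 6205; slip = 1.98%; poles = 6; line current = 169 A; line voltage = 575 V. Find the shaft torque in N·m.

1080 N·m

P_in = √3·V·I·cosφ = 1.732 × 575 × 169 × 0.863 = 145249 W
P_out = η·P_in = 0.916 × 145249 = 133048 W
n_s = 120×60/6 = 1200 rpm; n = 1200×(1−0.0198) = 1176 rpm
ω = 2π×1176/60 = 123.2 rad/s
τ = P_out/ω = 133048/123.2 = 1080 N·m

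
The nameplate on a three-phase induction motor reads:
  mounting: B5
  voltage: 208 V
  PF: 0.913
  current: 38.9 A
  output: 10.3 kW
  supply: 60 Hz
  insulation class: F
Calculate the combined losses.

2.5 kW

P_in = √3·V·I·cosφ = 1.732×208×38.9×0.913 = 12795 W
P_out = 10300 W
Losses = P_in − P_out = 12795 − 10300 = 2495 W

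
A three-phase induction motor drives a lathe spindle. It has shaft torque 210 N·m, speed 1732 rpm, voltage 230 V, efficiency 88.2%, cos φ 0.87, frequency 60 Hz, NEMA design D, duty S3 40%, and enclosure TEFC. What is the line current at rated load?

ω = 2π×1732/60 = 181.4 rad/s; P_out = τω = 210 × 181.4 = 38094 W
P_in = P_out / η = 38094 / 0.882 = 43190 W
I_L = P_in / (√3·V_L·cosφ) = 43190 / (1.732 × 230 × 0.87) = 125 A

125 A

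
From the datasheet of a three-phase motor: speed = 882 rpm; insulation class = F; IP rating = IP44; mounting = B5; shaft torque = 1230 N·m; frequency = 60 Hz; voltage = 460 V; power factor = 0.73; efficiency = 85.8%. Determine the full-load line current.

ω = 2π×882/60 = 92.36 rad/s; P_out = τω = 1230 × 92.36 = 113603 W
P_in = P_out / η = 113603 / 0.858 = 132404 W
I_L = P_in / (√3·V_L·cosφ) = 132404 / (1.732 × 460 × 0.73) = 228 A

228 A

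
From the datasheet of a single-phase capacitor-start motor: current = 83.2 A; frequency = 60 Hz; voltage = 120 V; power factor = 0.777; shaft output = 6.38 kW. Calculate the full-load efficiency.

P_out = 6.38 kW = 6380 W
P_in = V·I·cosφ = 120 × 83.2 × 0.777 = 7758 W
η = P_out / P_in = 6380 / 7758 = 0.822 = 82.2%

82.2 %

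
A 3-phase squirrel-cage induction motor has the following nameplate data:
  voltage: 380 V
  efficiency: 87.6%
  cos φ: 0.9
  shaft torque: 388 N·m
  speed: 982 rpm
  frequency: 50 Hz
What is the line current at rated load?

ω = 2π×982/60 = 102.8 rad/s; P_out = τω = 388 × 102.8 = 39886 W
P_in = P_out / η = 39886 / 0.876 = 45532 W
I_L = P_in / (√3·V_L·cosφ) = 45532 / (1.732 × 380 × 0.9) = 76.9 A

76.9 A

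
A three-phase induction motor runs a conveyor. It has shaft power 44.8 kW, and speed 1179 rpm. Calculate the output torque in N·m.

ω = 2π × 1179/60 = 123.5 rad/s
τ = P/ω = 44800/123.5 = 363 N·m

363 N·m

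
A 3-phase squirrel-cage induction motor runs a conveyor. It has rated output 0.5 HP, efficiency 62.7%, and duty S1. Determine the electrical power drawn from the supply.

P_out = 0.5 × 746 = 373 W
P_in = P_out/η = 373/0.627 = 595 W = 0.595 kW

0.595 kW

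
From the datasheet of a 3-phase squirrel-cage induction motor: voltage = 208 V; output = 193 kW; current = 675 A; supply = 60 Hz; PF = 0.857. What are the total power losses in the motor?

15.4 kW

P_in = √3·V·I·cosφ = 1.732×208×675×0.857 = 208399 W
P_out = 193000 W
Losses = P_in − P_out = 208399 − 193000 = 15399 W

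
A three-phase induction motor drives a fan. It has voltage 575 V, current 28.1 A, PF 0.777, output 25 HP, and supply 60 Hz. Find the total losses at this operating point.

3090 W

P_in = √3·V·I·cosφ = 1.732×575×28.1×0.777 = 21744 W
P_out = 25×746 = 18650 W
Losses = P_in − P_out = 21744 − 18650 = 3094 W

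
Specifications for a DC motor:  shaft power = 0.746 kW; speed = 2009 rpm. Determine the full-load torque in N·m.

ω = 2π × 2009/60 = 210.4 rad/s
τ = P/ω = 746/210.4 = 3.55 N·m

3.55 N·m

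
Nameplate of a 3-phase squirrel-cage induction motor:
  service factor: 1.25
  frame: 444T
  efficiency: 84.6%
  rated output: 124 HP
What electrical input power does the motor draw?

P_out = 124 × 746 = 92504 W
P_in = P_out/η = 92504/0.846 = 109343 W = 109 kW

109 kW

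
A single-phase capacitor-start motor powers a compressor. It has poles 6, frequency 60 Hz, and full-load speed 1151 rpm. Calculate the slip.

4.08 %

n_s = 120f/p = 120×60/6 = 1200 rpm
s = (n_s − n)/n_s = (1200 − 1151)/1200 = 0.0408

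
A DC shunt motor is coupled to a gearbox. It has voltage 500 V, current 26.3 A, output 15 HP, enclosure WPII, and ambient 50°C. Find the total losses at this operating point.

P_in = V·I = 500×26.3 = 13150 W
P_out = 15×746 = 11190 W
Losses = P_in − P_out = 13150 − 11190 = 1960 W

1.96 kW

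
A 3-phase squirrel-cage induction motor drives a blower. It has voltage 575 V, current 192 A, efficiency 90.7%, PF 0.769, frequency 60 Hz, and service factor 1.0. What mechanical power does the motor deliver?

P_in = √3·V·I·cosφ = 1.732 × 575 × 192 × 0.769 = 147043 W
P_out = η·P_in = 0.907 × 147043 = 133368 W

133 kW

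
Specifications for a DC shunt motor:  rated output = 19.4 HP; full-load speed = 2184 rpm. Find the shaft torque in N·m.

63.3 N·m

P_out = 19.4 × 746 = 14472 W
ω = 2π × 2184/60 = 228.7 rad/s
τ = P_out/ω = 14472/228.7 = 63.3 N·m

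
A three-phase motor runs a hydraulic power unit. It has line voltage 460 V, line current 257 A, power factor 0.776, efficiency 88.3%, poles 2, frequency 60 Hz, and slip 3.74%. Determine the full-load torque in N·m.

P_in = √3·V·I·cosφ = 1.732 × 460 × 257 × 0.776 = 158891 W
P_out = η·P_in = 0.883 × 158891 = 140301 W
n_s = 120×60/2 = 3600 rpm; n = 3600×(1−0.0374) = 3465 rpm
ω = 2π×3465/60 = 362.9 rad/s
τ = P_out/ω = 140301/362.9 = 387 N·m

387 N·m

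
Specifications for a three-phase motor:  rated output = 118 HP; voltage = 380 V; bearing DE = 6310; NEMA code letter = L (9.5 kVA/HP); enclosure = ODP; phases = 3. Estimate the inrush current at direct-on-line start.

1700 A

S_LR = 9.5 × 118 = 1121 kVA
I_LR = S_LR/(√3·V_L) = 1121000/(1.732×380) = 1700 A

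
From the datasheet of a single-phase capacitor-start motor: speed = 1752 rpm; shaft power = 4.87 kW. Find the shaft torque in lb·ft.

ω = 2π × 1752/60 = 183.5 rad/s
τ = P/ω = 4870/183.5 = 26.54 N·m
In lb·ft: 26.54/1.356 = 19.6 lb·ft

19.6 lb·ft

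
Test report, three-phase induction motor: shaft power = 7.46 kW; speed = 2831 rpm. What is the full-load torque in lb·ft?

ω = 2π × 2831/60 = 296.5 rad/s
τ = P/ω = 7460/296.5 = 25.16 N·m
In lb·ft: 25.16/1.356 = 18.6 lb·ft

18.6 lb·ft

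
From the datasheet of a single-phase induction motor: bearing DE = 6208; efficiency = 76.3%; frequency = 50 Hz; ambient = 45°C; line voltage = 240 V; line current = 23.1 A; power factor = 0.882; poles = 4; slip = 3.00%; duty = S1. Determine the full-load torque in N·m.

P_in = V·I·cosφ = 240 × 23.1 × 0.882 = 4890 W
P_out = η·P_in = 0.763 × 4890 = 3731 W
n_s = 120×50/4 = 1500 rpm; n = 1500×(1−0.03) = 1455 rpm
ω = 2π×1455/60 = 152.4 rad/s
τ = P_out/ω = 3731/152.4 = 24.5 N·m

24.5 N·m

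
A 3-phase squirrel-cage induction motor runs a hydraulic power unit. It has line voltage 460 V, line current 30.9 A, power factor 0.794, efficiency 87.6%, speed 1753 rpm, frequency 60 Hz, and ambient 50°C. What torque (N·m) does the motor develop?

P_in = √3·V·I·cosφ = 1.732 × 460 × 30.9 × 0.794 = 19547 W
P_out = η·P_in = 0.876 × 19547 = 17123 W
n = 1753 rpm
ω = 2π×1753/60 = 183.6 rad/s
τ = P_out/ω = 17123/183.6 = 93.3 N·m

93.3 N·m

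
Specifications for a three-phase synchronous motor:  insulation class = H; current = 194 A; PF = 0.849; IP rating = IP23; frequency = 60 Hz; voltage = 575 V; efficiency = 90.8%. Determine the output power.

149 kW

P_in = √3·V·I·cosφ = 1.732 × 575 × 194 × 0.849 = 164031 W
P_out = η·P_in = 0.908 × 164031 = 148940 W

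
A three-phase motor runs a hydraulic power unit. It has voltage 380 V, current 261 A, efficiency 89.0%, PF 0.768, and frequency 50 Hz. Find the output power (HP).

P_in = √3·V·I·cosφ = 1.732 × 380 × 261 × 0.768 = 131927 W
P_out = η·P_in = 0.89 × 131927 = 117415 W
= 117415/746 = 157 HP

157 HP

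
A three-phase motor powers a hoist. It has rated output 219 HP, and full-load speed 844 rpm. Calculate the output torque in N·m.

P_out = 219 × 746 = 163374 W
ω = 2π × 844/60 = 88.38 rad/s
τ = P_out/ω = 163374/88.38 = 1850 N·m

1850 N·m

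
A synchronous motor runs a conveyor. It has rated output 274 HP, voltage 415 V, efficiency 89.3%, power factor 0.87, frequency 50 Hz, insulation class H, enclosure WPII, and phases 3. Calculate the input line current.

366 A

P_out = 274 × 746 = 204404 W
P_in = P_out / η = 204404 / 0.893 = 228896 W
I_L = P_in / (√3·V_L·cosφ) = 228896 / (1.732 × 415 × 0.87) = 366 A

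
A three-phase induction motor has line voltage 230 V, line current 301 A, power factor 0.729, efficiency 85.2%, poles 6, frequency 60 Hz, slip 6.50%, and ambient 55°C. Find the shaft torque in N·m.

634 N·m

P_in = √3·V·I·cosφ = 1.732 × 230 × 301 × 0.729 = 87412 W
P_out = η·P_in = 0.852 × 87412 = 74475 W
n_s = 120×60/6 = 1200 rpm; n = 1200×(1−0.065) = 1122 rpm
ω = 2π×1122/60 = 117.5 rad/s
τ = P_out/ω = 74475/117.5 = 634 N·m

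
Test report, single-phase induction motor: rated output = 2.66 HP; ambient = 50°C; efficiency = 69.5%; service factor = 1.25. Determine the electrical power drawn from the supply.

P_out = 2.66 × 746 = 1984 W
P_in = P_out/η = 1984/0.695 = 2855 W = 2.86 kW

2.86 kW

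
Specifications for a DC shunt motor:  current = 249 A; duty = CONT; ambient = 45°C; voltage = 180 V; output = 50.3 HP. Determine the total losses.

7300 W

P_in = V·I = 180×249 = 44820 W
P_out = 50.3×746 = 37524 W
Losses = P_in − P_out = 44820 − 37524 = 7296 W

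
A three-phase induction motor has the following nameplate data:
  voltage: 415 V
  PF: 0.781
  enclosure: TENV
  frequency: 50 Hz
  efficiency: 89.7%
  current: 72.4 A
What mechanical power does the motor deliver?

P_in = √3·V·I·cosφ = 1.732 × 415 × 72.4 × 0.781 = 40643 W
P_out = η·P_in = 0.897 × 40643 = 36457 W

36.5 kW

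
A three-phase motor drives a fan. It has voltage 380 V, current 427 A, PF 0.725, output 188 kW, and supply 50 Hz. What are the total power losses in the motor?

15.8 kW

P_in = √3·V·I·cosφ = 1.732×380×427×0.725 = 203750 W
P_out = 188000 W
Losses = P_in − P_out = 203750 − 188000 = 15750 W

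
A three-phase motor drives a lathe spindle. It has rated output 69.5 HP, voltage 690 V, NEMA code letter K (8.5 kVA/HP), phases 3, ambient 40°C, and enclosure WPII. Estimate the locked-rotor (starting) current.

494 A

S_LR = 8.5 × 69.5 = 590.75 kVA
I_LR = S_LR/(√3·V_L) = 590750/(1.732×690) = 494 A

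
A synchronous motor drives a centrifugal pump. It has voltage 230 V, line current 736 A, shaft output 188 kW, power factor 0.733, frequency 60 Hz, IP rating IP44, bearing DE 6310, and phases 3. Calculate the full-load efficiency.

87.5 %

P_out = 188 kW = 188000 W
P_in = √3·V_L·I_L·cosφ = 1.732 × 230 × 736 × 0.733 = 214910 W
η = P_out / P_in = 188000 / 214910 = 0.875 = 87.5%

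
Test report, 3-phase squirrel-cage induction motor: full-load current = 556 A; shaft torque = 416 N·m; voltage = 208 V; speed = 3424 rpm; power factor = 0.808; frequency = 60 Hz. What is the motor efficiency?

92.2 %

ω = 2π × 3424/60 = 358.6 rad/s; P_out = τω = 416 × 358.6 = 149178 W
P_in = √3·V_L·I_L·cosφ = 1.732 × 208 × 556 × 0.808 = 161844 W
η = P_out / P_in = 149178 / 161844 = 0.922 = 92.2%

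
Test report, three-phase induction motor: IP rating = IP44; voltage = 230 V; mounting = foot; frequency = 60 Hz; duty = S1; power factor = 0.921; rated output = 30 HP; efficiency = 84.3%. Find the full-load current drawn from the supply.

P_out = 30 × 746 = 22380 W
P_in = P_out / η = 22380 / 0.843 = 26548 W
I_L = P_in / (√3·V_L·cosφ) = 26548 / (1.732 × 230 × 0.921) = 72.4 A

72.4 A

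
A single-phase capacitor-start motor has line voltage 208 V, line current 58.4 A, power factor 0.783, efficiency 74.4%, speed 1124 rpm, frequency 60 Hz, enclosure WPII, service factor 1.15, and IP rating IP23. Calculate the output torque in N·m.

60.1 N·m

P_in = V·I·cosφ = 208 × 58.4 × 0.783 = 9511 W
P_out = η·P_in = 0.744 × 9511 = 7076 W
n = 1124 rpm
ω = 2π×1124/60 = 117.7 rad/s
τ = P_out/ω = 7076/117.7 = 60.1 N·m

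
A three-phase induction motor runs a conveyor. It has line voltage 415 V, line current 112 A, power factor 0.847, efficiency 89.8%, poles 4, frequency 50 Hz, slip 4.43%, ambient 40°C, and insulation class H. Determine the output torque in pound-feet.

301 lb·ft

P_in = √3·V·I·cosφ = 1.732 × 415 × 112 × 0.847 = 68186 W
P_out = η·P_in = 0.898 × 68186 = 61231 W
n_s = 120×50/4 = 1500 rpm; n = 1500×(1−0.0443) = 1434 rpm
ω = 2π×1434/60 = 150.2 rad/s
τ = P_out/ω = 61231/150.2 = 407.7 N·m
In lb·ft: 407.7/1.356 = 301 lb·ft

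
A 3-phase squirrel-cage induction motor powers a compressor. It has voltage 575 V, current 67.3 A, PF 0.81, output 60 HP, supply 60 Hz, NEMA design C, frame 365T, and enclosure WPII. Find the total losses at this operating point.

P_in = √3·V·I·cosφ = 1.732×575×67.3×0.81 = 54289 W
P_out = 60×746 = 44760 W
Losses = P_in − P_out = 54289 − 44760 = 9529 W

9.53 kW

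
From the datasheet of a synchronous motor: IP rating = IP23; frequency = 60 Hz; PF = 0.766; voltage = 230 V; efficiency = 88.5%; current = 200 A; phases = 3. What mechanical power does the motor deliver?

P_in = √3·V·I·cosφ = 1.732 × 230 × 200 × 0.766 = 61029 W
P_out = η·P_in = 0.885 × 61029 = 54011 W

54 kW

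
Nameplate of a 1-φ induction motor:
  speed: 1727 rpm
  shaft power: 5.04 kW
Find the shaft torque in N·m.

27.9 N·m

ω = 2π × 1727/60 = 180.9 rad/s
τ = P/ω = 5040/180.9 = 27.9 N·m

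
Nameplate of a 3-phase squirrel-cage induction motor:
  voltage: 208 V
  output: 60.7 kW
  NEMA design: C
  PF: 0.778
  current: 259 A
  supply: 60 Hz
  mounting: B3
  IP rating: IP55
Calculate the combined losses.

11900 W

P_in = √3·V·I·cosφ = 1.732×208×259×0.778 = 72592 W
P_out = 60700 W
Losses = P_in − P_out = 72592 − 60700 = 11892 W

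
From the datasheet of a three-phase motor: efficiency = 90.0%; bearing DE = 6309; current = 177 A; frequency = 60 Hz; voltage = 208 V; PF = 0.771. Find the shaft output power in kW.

44.2 kW

P_in = √3·V·I·cosφ = 1.732 × 208 × 177 × 0.771 = 49163 W
P_out = η·P_in = 0.9 × 49163 = 44247 W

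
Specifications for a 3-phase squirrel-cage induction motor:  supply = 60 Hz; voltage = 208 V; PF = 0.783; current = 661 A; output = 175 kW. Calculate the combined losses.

P_in = √3·V·I·cosφ = 1.732×208×661×0.783 = 186455 W
P_out = 175000 W
Losses = P_in − P_out = 186455 − 175000 = 11455 W

11500 W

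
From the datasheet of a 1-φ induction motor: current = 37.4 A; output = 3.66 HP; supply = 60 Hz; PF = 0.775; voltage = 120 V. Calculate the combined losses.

748 W

P_in = V·I·cosφ = 120×37.4×0.775 = 3478 W
P_out = 3.66×746 = 2730 W
Losses = P_in − P_out = 3478 − 2730 = 748 W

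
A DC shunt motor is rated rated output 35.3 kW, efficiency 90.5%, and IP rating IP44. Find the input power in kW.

P_out = 35300 W
P_in = P_out/η = 35300/0.905 = 39006 W = 39 kW

39 kW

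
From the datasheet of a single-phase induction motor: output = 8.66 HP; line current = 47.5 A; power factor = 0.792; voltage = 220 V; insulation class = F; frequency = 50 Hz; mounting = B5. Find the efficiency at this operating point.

78.1 %

P_out = 8.66 × 746 = 6460 W
P_in = V·I·cosφ = 220 × 47.5 × 0.792 = 8276 W
η = P_out / P_in = 6460 / 8276 = 0.781 = 78.1%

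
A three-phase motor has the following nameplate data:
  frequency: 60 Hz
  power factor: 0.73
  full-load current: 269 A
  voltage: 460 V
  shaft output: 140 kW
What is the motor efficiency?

89.5 %

P_out = 140 kW = 140000 W
P_in = √3·V_L·I_L·cosφ = 1.732 × 460 × 269 × 0.73 = 156452 W
η = P_out / P_in = 140000 / 156452 = 0.895 = 89.5%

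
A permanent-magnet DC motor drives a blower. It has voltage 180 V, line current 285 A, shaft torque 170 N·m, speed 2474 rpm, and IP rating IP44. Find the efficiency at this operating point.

85.9 %

ω = 2π × 2474/60 = 259.1 rad/s; P_out = τω = 170 × 259.1 = 44047 W
P_in = V·I = 180 × 285 = 51300 W
η = P_out / P_in = 44047 / 51300 = 0.859 = 85.9%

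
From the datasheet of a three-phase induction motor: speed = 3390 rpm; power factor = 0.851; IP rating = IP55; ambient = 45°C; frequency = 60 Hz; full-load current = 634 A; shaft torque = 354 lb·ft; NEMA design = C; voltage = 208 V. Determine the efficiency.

87.7 %

τ = 354 lb·ft × 1.356 = 480 N·m
ω = 2π × 3390/60 = 355 rad/s; P_out = τω = 480 × 355 = 170400 W
P_in = √3·V_L·I_L·cosφ = 1.732 × 208 × 634 × 0.851 = 194370 W
η = P_out / P_in = 170400 / 194370 = 0.877 = 87.7%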